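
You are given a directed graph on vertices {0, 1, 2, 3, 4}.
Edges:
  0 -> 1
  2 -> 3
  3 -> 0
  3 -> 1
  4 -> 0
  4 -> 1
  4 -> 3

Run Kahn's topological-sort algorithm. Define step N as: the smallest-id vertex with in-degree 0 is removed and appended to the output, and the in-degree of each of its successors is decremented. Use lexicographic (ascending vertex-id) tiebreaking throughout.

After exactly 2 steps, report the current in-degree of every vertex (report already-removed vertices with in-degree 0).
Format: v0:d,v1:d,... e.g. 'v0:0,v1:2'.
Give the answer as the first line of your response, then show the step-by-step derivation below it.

v0:1,v1:2,v2:0,v3:0,v4:0

step 1: output 2; order=[2]; indeg=(2,3,0,1,0)
step 2: output 4; order=[2,4]; indeg=(1,2,0,0,0)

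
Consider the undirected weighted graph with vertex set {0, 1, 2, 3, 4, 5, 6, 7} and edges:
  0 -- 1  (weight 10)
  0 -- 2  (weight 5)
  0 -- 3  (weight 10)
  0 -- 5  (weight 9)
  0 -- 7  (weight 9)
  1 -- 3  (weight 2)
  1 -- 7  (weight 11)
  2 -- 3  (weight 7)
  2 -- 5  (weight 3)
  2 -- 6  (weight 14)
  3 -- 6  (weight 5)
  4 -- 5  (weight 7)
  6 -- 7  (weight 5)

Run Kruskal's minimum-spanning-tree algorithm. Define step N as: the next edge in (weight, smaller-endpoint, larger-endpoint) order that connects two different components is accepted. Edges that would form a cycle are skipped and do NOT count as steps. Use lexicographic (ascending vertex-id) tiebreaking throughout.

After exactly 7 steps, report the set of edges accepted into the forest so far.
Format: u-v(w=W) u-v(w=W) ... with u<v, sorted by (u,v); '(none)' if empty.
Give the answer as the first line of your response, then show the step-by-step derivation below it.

0-2(w=5) 1-3(w=2) 2-3(w=7) 2-5(w=3) 3-6(w=5) 4-5(w=7) 6-7(w=5)

step 1: add edge 1-3 (w=2); MST = {1-3(w=2)}
step 2: add edge 2-5 (w=3); MST = {1-3(w=2) 2-5(w=3)}
step 3: add edge 0-2 (w=5); MST = {0-2(w=5) 1-3(w=2) 2-5(w=3)}
step 4: add edge 3-6 (w=5); MST = {0-2(w=5) 1-3(w=2) 2-5(w=3) 3-6(w=5)}
step 5: add edge 6-7 (w=5); MST = {0-2(w=5) 1-3(w=2) 2-5(w=3) 3-6(w=5) 6-7(w=5)}
step 6: add edge 2-3 (w=7); MST = {0-2(w=5) 1-3(w=2) 2-3(w=7) 2-5(w=3) 3-6(w=5) 6-7(w=5)}
step 7: add edge 4-5 (w=7); MST = {0-2(w=5) 1-3(w=2) 2-3(w=7) 2-5(w=3) 3-6(w=5) 4-5(w=7) 6-7(w=5)}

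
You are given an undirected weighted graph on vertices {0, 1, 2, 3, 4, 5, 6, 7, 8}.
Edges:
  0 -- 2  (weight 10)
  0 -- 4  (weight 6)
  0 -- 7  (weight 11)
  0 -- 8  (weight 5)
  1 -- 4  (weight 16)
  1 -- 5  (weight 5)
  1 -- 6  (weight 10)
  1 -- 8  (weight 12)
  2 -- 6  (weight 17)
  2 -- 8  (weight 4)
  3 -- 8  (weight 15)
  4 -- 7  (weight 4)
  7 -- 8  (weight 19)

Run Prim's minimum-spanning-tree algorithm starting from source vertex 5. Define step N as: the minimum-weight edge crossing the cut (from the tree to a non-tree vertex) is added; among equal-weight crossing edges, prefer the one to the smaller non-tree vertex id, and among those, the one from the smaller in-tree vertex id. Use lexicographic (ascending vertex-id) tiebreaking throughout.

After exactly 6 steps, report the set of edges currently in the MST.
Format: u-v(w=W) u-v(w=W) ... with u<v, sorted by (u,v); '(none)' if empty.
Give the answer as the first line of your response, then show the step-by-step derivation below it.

0-4(w=6) 0-8(w=5) 1-5(w=5) 1-6(w=10) 1-8(w=12) 2-8(w=4)

step 1: add edge 1-5 (w=5); MST = {1-5(w=5)}
step 2: add edge 1-6 (w=10); MST = {1-5(w=5) 1-6(w=10)}
step 3: add edge 1-8 (w=12); MST = {1-5(w=5) 1-6(w=10) 1-8(w=12)}
step 4: add edge 2-8 (w=4); MST = {1-5(w=5) 1-6(w=10) 1-8(w=12) 2-8(w=4)}
step 5: add edge 0-8 (w=5); MST = {0-8(w=5) 1-5(w=5) 1-6(w=10) 1-8(w=12) 2-8(w=4)}
step 6: add edge 0-4 (w=6); MST = {0-4(w=6) 0-8(w=5) 1-5(w=5) 1-6(w=10) 1-8(w=12) 2-8(w=4)}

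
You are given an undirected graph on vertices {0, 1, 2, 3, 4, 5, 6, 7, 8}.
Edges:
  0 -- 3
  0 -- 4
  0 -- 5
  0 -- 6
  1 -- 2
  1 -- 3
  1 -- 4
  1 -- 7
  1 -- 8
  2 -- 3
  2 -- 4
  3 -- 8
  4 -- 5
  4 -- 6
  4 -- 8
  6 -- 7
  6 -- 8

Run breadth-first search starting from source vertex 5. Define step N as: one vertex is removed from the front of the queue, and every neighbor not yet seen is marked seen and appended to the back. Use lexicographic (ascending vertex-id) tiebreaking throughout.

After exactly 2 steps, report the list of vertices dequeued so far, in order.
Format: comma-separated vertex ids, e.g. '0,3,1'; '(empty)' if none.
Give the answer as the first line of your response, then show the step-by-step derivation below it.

5,0

step 1: dequeue 5; queue=[0,4]; order=5
step 2: dequeue 0; queue=[4,3,6]; order=5,0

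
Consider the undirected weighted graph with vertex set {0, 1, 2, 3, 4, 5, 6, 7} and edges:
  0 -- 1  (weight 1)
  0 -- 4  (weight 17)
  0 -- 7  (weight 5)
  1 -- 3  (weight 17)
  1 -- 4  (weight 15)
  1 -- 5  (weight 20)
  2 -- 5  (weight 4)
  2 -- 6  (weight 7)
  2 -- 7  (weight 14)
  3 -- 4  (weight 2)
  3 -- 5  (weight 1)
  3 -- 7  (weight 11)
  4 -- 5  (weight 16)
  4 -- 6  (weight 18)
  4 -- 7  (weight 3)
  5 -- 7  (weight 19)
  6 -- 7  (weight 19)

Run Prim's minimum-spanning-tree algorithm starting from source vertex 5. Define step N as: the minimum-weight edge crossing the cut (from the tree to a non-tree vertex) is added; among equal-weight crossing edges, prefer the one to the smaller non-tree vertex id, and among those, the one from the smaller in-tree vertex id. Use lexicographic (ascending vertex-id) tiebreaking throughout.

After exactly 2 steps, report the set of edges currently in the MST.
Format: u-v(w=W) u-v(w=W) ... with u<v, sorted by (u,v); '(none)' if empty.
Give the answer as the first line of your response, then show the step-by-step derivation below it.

3-4(w=2) 3-5(w=1)

step 1: add edge 3-5 (w=1); MST = {3-5(w=1)}
step 2: add edge 3-4 (w=2); MST = {3-4(w=2) 3-5(w=1)}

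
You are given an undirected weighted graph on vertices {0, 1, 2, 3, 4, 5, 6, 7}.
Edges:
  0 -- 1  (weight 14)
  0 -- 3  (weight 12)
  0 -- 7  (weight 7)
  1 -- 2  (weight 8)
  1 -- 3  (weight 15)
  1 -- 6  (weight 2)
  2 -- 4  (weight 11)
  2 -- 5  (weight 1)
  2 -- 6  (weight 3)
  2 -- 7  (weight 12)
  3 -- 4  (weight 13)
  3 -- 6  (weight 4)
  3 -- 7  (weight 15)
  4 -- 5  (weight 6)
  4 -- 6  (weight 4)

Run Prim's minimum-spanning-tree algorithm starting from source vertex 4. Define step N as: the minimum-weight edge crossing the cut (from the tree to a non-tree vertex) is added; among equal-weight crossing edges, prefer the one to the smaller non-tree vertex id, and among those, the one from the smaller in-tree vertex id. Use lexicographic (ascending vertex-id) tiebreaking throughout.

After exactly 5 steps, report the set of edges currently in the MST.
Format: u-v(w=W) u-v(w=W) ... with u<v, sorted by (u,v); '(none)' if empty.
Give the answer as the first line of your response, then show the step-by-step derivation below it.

1-6(w=2) 2-5(w=1) 2-6(w=3) 3-6(w=4) 4-6(w=4)

step 1: add edge 4-6 (w=4); MST = {4-6(w=4)}
step 2: add edge 1-6 (w=2); MST = {1-6(w=2) 4-6(w=4)}
step 3: add edge 2-6 (w=3); MST = {1-6(w=2) 2-6(w=3) 4-6(w=4)}
step 4: add edge 2-5 (w=1); MST = {1-6(w=2) 2-5(w=1) 2-6(w=3) 4-6(w=4)}
step 5: add edge 3-6 (w=4); MST = {1-6(w=2) 2-5(w=1) 2-6(w=3) 3-6(w=4) 4-6(w=4)}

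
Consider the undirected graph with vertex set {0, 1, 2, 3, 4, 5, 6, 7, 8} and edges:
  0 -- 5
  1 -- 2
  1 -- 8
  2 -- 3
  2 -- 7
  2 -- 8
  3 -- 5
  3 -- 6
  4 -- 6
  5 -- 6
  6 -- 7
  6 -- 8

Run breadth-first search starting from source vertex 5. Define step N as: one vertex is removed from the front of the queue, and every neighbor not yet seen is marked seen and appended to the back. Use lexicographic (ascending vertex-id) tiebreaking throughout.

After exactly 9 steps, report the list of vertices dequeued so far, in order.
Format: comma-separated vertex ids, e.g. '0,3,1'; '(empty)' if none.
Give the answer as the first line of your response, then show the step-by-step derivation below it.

5,0,3,6,2,4,7,8,1

step 1: dequeue 5; queue=[0,3,6]; order=5
step 2: dequeue 0; queue=[3,6]; order=5,0
step 3: dequeue 3; queue=[6,2]; order=5,0,3
step 4: dequeue 6; queue=[2,4,7,8]; order=5,0,3,6
step 5: dequeue 2; queue=[4,7,8,1]; order=5,0,3,6,2
step 6: dequeue 4; queue=[7,8,1]; order=5,0,3,6,2,4
step 7: dequeue 7; queue=[8,1]; order=5,0,3,6,2,4,7
step 8: dequeue 8; queue=[1]; order=5,0,3,6,2,4,7,8
step 9: dequeue 1; queue=[(empty)]; order=5,0,3,6,2,4,7,8,1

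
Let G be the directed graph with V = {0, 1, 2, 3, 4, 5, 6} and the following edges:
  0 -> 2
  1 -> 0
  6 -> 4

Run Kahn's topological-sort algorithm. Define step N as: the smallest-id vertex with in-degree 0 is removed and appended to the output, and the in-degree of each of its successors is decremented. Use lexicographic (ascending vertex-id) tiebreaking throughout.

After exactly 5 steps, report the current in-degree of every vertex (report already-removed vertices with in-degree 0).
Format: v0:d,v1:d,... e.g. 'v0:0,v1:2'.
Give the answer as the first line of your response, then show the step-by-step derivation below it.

v0:0,v1:0,v2:0,v3:0,v4:1,v5:0,v6:0

step 1: output 1; order=[1]; indeg=(0,0,1,0,1,0,0)
step 2: output 0; order=[1,0]; indeg=(0,0,0,0,1,0,0)
step 3: output 2; order=[1,0,2]; indeg=(0,0,0,0,1,0,0)
step 4: output 3; order=[1,0,2,3]; indeg=(0,0,0,0,1,0,0)
step 5: output 5; order=[1,0,2,3,5]; indeg=(0,0,0,0,1,0,0)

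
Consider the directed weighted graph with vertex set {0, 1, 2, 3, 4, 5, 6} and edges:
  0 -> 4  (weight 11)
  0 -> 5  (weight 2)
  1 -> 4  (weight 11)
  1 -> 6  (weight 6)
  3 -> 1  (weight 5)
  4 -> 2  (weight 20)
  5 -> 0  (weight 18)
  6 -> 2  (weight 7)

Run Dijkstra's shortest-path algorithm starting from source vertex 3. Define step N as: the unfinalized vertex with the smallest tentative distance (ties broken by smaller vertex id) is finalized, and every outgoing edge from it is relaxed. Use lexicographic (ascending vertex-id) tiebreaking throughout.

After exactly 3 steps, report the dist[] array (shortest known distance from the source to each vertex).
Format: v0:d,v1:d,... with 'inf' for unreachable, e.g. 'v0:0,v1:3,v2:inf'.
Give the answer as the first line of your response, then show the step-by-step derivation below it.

v0:inf,v1:5,v2:18,v3:0,v4:16,v5:inf,v6:11

step 1: dist = v0:inf,v1:5,v2:inf,v3:0,v4:inf,v5:inf,v6:inf
step 2: dist = v0:inf,v1:5,v2:inf,v3:0,v4:16,v5:inf,v6:11
step 3: dist = v0:inf,v1:5,v2:18,v3:0,v4:16,v5:inf,v6:11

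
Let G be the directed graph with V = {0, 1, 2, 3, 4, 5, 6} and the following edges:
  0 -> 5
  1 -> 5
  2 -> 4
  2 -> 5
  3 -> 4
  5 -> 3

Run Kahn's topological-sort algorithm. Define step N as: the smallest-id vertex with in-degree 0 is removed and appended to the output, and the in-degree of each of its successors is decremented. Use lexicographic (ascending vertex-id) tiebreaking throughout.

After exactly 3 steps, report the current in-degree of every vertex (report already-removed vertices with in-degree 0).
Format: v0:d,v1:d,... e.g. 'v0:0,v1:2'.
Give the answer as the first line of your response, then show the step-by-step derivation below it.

v0:0,v1:0,v2:0,v3:1,v4:1,v5:0,v6:0

step 1: output 0; order=[0]; indeg=(0,0,0,1,2,2,0)
step 2: output 1; order=[0,1]; indeg=(0,0,0,1,2,1,0)
step 3: output 2; order=[0,1,2]; indeg=(0,0,0,1,1,0,0)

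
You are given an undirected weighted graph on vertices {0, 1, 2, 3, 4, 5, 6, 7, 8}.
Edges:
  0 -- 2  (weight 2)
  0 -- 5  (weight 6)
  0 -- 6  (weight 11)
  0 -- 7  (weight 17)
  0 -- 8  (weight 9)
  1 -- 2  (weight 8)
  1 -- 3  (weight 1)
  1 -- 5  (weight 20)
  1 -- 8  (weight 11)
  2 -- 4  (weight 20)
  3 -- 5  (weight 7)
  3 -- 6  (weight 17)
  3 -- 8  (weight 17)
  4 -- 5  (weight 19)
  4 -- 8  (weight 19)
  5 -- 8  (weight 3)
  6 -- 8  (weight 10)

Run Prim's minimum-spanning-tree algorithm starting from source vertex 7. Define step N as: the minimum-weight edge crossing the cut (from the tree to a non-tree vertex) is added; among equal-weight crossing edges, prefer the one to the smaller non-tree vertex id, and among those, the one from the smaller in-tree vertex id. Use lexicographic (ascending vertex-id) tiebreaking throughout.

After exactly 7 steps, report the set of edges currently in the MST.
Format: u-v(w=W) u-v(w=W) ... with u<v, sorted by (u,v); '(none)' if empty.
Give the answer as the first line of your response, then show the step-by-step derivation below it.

0-2(w=2) 0-5(w=6) 0-7(w=17) 1-3(w=1) 3-5(w=7) 5-8(w=3) 6-8(w=10)

step 1: add edge 0-7 (w=17); MST = {0-7(w=17)}
step 2: add edge 0-2 (w=2); MST = {0-2(w=2) 0-7(w=17)}
step 3: add edge 0-5 (w=6); MST = {0-2(w=2) 0-5(w=6) 0-7(w=17)}
step 4: add edge 5-8 (w=3); MST = {0-2(w=2) 0-5(w=6) 0-7(w=17) 5-8(w=3)}
step 5: add edge 3-5 (w=7); MST = {0-2(w=2) 0-5(w=6) 0-7(w=17) 3-5(w=7) 5-8(w=3)}
step 6: add edge 1-3 (w=1); MST = {0-2(w=2) 0-5(w=6) 0-7(w=17) 1-3(w=1) 3-5(w=7) 5-8(w=3)}
step 7: add edge 6-8 (w=10); MST = {0-2(w=2) 0-5(w=6) 0-7(w=17) 1-3(w=1) 3-5(w=7) 5-8(w=3) 6-8(w=10)}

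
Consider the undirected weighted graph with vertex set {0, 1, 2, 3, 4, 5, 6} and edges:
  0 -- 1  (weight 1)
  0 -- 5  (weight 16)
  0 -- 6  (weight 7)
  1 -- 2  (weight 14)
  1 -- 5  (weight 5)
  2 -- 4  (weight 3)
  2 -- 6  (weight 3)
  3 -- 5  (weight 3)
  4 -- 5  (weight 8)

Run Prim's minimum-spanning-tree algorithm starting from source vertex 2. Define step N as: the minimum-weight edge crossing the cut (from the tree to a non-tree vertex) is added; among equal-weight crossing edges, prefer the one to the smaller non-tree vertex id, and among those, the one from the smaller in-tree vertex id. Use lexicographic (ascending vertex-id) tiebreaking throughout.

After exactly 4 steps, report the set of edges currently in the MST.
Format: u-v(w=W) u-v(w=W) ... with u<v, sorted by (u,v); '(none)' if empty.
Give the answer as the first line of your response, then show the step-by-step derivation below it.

0-1(w=1) 0-6(w=7) 2-4(w=3) 2-6(w=3)

step 1: add edge 2-4 (w=3); MST = {2-4(w=3)}
step 2: add edge 2-6 (w=3); MST = {2-4(w=3) 2-6(w=3)}
step 3: add edge 0-6 (w=7); MST = {0-6(w=7) 2-4(w=3) 2-6(w=3)}
step 4: add edge 0-1 (w=1); MST = {0-1(w=1) 0-6(w=7) 2-4(w=3) 2-6(w=3)}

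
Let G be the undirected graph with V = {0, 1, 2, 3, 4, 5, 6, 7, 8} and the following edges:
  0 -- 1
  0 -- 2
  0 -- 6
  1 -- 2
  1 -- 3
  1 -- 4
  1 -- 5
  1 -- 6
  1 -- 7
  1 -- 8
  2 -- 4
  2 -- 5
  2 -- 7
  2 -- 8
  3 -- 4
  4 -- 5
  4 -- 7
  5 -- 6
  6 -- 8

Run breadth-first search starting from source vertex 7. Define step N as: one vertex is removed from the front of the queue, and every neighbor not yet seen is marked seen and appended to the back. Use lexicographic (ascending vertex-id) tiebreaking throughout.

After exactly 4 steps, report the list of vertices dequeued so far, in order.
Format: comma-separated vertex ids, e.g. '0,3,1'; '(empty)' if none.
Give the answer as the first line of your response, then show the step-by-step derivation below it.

7,1,2,4

step 1: dequeue 7; queue=[1,2,4]; order=7
step 2: dequeue 1; queue=[2,4,0,3,5,6,8]; order=7,1
step 3: dequeue 2; queue=[4,0,3,5,6,8]; order=7,1,2
step 4: dequeue 4; queue=[0,3,5,6,8]; order=7,1,2,4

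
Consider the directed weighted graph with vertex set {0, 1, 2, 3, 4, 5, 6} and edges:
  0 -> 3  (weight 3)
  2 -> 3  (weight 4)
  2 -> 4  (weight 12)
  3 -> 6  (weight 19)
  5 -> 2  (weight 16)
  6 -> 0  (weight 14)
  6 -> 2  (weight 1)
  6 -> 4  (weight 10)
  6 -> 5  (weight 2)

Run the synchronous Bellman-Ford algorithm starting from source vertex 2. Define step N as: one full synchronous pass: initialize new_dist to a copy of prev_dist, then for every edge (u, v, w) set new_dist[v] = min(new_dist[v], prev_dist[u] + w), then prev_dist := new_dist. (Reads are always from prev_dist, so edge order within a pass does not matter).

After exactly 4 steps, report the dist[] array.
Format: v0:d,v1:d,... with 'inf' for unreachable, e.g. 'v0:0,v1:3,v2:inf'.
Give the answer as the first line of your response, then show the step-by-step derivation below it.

v0:37,v1:inf,v2:0,v3:4,v4:12,v5:25,v6:23

step 1: dist = v0:inf,v1:inf,v2:0,v3:4,v4:12,v5:inf,v6:inf
step 2: dist = v0:inf,v1:inf,v2:0,v3:4,v4:12,v5:inf,v6:23
step 3: dist = v0:37,v1:inf,v2:0,v3:4,v4:12,v5:25,v6:23
step 4: dist = v0:37,v1:inf,v2:0,v3:4,v4:12,v5:25,v6:23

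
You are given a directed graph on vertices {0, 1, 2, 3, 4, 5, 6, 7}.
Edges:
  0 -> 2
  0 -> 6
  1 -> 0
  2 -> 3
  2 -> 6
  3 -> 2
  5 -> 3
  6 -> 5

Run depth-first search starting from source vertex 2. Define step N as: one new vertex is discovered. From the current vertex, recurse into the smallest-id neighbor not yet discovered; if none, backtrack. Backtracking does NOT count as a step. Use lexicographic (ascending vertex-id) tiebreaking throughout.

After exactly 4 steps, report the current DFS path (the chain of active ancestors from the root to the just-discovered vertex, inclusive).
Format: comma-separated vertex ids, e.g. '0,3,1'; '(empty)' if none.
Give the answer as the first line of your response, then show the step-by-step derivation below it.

2,6,5

step 1: discover 2; path=2; order=2
step 2: discover 3; path=2>3; order=2,3
step 3: discover 6; path=2>6; order=2,3,6
step 4: discover 5; path=2>6>5; order=2,3,6,5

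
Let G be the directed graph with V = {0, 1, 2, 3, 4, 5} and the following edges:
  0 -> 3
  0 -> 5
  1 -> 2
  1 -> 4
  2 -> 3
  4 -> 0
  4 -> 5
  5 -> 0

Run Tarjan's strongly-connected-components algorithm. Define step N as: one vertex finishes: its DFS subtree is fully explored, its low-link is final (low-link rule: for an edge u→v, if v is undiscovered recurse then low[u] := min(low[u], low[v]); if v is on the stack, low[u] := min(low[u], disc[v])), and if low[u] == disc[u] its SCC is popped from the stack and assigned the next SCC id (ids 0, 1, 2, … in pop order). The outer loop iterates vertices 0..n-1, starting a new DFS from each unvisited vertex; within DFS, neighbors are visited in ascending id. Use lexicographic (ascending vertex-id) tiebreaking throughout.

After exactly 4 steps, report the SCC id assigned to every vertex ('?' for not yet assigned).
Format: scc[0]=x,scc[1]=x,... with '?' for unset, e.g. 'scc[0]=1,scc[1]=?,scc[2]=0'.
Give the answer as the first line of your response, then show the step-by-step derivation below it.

scc[0]=1,scc[1]=?,scc[2]=2,scc[3]=0,scc[4]=?,scc[5]=1

step 1: low=(low[0]=0,low[1]=?,low[2]=?,low[3]=1,low[4]=?,low[5]=?); scc=(scc[0]=?,scc[1]=?,scc[2]=?,scc[3]=0,scc[4]=?,scc[5]=?)
step 2: low=(low[0]=0,low[1]=?,low[2]=?,low[3]=1,low[4]=?,low[5]=0); scc=(scc[0]=?,scc[1]=?,scc[2]=?,scc[3]=0,scc[4]=?,scc[5]=?)
step 3: low=(low[0]=0,low[1]=?,low[2]=?,low[3]=1,low[4]=?,low[5]=0); scc=(scc[0]=1,scc[1]=?,scc[2]=?,scc[3]=0,scc[4]=?,scc[5]=1)
step 4: low=(low[0]=0,low[1]=3,low[2]=4,low[3]=1,low[4]=?,low[5]=0); scc=(scc[0]=1,scc[1]=?,scc[2]=2,scc[3]=0,scc[4]=?,scc[5]=1)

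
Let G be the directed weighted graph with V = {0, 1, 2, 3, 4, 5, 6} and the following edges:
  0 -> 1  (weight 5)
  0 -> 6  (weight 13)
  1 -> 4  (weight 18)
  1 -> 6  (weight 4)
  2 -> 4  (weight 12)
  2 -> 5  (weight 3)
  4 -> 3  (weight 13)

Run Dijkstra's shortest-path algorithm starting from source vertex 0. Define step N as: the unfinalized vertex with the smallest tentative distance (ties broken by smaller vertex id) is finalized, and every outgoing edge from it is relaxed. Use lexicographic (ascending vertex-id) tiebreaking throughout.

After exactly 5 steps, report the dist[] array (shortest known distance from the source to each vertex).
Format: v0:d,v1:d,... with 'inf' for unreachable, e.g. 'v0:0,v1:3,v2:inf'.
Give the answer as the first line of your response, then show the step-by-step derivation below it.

v0:0,v1:5,v2:inf,v3:36,v4:23,v5:inf,v6:9

step 1: dist = v0:0,v1:5,v2:inf,v3:inf,v4:inf,v5:inf,v6:13
step 2: dist = v0:0,v1:5,v2:inf,v3:inf,v4:23,v5:inf,v6:9
step 3: dist = v0:0,v1:5,v2:inf,v3:inf,v4:23,v5:inf,v6:9
step 4: dist = v0:0,v1:5,v2:inf,v3:36,v4:23,v5:inf,v6:9
step 5: dist = v0:0,v1:5,v2:inf,v3:36,v4:23,v5:inf,v6:9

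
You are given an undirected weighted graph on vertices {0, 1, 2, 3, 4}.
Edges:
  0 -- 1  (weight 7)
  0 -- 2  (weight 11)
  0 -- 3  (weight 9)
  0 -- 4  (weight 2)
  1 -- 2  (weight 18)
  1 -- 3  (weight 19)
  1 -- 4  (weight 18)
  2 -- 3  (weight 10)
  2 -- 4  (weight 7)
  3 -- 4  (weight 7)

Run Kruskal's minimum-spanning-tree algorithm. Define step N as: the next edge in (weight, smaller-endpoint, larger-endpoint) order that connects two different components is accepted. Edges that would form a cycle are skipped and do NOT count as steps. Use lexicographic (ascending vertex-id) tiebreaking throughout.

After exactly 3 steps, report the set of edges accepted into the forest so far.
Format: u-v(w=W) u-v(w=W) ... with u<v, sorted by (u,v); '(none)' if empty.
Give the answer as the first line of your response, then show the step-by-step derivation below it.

0-1(w=7) 0-4(w=2) 2-4(w=7)

step 1: add edge 0-4 (w=2); MST = {0-4(w=2)}
step 2: add edge 0-1 (w=7); MST = {0-1(w=7) 0-4(w=2)}
step 3: add edge 2-4 (w=7); MST = {0-1(w=7) 0-4(w=2) 2-4(w=7)}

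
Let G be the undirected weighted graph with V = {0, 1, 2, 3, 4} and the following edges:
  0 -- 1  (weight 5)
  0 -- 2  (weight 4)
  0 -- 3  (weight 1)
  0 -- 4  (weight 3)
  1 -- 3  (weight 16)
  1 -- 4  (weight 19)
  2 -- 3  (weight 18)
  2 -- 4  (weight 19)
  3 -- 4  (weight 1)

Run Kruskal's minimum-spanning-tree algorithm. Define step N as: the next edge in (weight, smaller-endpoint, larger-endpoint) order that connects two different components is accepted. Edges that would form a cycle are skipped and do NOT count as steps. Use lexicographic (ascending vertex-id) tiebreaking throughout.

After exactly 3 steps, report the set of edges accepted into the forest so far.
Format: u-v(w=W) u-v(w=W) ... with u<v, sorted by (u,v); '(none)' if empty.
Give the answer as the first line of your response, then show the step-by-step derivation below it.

0-2(w=4) 0-3(w=1) 3-4(w=1)

step 1: add edge 0-3 (w=1); MST = {0-3(w=1)}
step 2: add edge 3-4 (w=1); MST = {0-3(w=1) 3-4(w=1)}
step 3: add edge 0-2 (w=4); MST = {0-2(w=4) 0-3(w=1) 3-4(w=1)}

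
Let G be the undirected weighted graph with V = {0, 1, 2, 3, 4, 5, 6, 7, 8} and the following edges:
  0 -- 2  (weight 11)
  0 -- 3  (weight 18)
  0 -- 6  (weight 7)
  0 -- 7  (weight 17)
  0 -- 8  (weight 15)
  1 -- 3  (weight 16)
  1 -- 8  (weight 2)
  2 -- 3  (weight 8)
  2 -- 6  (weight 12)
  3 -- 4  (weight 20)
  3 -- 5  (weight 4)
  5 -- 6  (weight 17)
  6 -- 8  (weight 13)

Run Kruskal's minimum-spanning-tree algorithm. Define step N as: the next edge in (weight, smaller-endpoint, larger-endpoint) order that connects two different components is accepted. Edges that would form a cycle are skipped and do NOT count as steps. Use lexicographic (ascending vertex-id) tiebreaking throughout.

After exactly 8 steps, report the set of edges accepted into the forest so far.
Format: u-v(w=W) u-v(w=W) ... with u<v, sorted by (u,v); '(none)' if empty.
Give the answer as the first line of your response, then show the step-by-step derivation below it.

0-2(w=11) 0-6(w=7) 0-7(w=17) 1-8(w=2) 2-3(w=8) 3-4(w=20) 3-5(w=4) 6-8(w=13)

step 1: add edge 1-8 (w=2); MST = {1-8(w=2)}
step 2: add edge 3-5 (w=4); MST = {1-8(w=2) 3-5(w=4)}
step 3: add edge 0-6 (w=7); MST = {0-6(w=7) 1-8(w=2) 3-5(w=4)}
step 4: add edge 2-3 (w=8); MST = {0-6(w=7) 1-8(w=2) 2-3(w=8) 3-5(w=4)}
step 5: add edge 0-2 (w=11); MST = {0-2(w=11) 0-6(w=7) 1-8(w=2) 2-3(w=8) 3-5(w=4)}
step 6: add edge 6-8 (w=13); MST = {0-2(w=11) 0-6(w=7) 1-8(w=2) 2-3(w=8) 3-5(w=4) 6-8(w=13)}
step 7: add edge 0-7 (w=17); MST = {0-2(w=11) 0-6(w=7) 0-7(w=17) 1-8(w=2) 2-3(w=8) 3-5(w=4) 6-8(w=13)}
step 8: add edge 3-4 (w=20); MST = {0-2(w=11) 0-6(w=7) 0-7(w=17) 1-8(w=2) 2-3(w=8) 3-4(w=20) 3-5(w=4) 6-8(w=13)}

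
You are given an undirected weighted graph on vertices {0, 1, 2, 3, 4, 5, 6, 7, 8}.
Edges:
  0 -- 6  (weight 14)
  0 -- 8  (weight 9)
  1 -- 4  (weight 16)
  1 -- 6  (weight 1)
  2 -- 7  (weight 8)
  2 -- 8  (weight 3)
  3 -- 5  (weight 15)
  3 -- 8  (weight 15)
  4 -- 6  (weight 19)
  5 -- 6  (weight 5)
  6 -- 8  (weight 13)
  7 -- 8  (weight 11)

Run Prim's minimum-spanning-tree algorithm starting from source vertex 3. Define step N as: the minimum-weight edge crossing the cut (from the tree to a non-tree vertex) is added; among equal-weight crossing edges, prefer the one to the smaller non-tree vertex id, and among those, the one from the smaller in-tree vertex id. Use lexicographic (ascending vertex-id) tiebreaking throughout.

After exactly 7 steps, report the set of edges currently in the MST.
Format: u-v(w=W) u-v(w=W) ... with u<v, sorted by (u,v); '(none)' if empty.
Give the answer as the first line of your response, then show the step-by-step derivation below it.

0-8(w=9) 1-6(w=1) 2-7(w=8) 2-8(w=3) 3-5(w=15) 5-6(w=5) 6-8(w=13)

step 1: add edge 3-5 (w=15); MST = {3-5(w=15)}
step 2: add edge 5-6 (w=5); MST = {3-5(w=15) 5-6(w=5)}
step 3: add edge 1-6 (w=1); MST = {1-6(w=1) 3-5(w=15) 5-6(w=5)}
step 4: add edge 6-8 (w=13); MST = {1-6(w=1) 3-5(w=15) 5-6(w=5) 6-8(w=13)}
step 5: add edge 2-8 (w=3); MST = {1-6(w=1) 2-8(w=3) 3-5(w=15) 5-6(w=5) 6-8(w=13)}
step 6: add edge 2-7 (w=8); MST = {1-6(w=1) 2-7(w=8) 2-8(w=3) 3-5(w=15) 5-6(w=5) 6-8(w=13)}
step 7: add edge 0-8 (w=9); MST = {0-8(w=9) 1-6(w=1) 2-7(w=8) 2-8(w=3) 3-5(w=15) 5-6(w=5) 6-8(w=13)}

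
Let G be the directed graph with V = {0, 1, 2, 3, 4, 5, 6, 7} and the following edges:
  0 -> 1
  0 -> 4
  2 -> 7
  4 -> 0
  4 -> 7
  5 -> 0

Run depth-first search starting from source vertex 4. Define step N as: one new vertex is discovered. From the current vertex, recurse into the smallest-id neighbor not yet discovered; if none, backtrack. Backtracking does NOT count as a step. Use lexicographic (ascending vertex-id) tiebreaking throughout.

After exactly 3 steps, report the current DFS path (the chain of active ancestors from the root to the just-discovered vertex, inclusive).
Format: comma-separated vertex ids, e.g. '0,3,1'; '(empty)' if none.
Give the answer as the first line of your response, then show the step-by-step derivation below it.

4,0,1

step 1: discover 4; path=4; order=4
step 2: discover 0; path=4>0; order=4,0
step 3: discover 1; path=4>0>1; order=4,0,1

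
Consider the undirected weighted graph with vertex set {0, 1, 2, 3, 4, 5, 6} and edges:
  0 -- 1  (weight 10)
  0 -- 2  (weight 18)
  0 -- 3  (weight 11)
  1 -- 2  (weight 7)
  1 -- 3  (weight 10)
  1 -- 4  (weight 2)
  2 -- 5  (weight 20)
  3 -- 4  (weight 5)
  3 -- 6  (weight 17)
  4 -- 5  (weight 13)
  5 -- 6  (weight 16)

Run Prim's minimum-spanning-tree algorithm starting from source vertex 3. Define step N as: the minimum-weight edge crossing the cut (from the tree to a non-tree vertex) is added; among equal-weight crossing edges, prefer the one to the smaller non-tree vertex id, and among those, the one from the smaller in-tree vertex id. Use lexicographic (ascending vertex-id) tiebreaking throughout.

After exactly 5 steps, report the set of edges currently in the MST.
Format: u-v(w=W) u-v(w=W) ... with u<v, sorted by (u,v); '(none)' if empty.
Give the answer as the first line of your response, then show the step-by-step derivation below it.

0-1(w=10) 1-2(w=7) 1-4(w=2) 3-4(w=5) 4-5(w=13)

step 1: add edge 3-4 (w=5); MST = {3-4(w=5)}
step 2: add edge 1-4 (w=2); MST = {1-4(w=2) 3-4(w=5)}
step 3: add edge 1-2 (w=7); MST = {1-2(w=7) 1-4(w=2) 3-4(w=5)}
step 4: add edge 0-1 (w=10); MST = {0-1(w=10) 1-2(w=7) 1-4(w=2) 3-4(w=5)}
step 5: add edge 4-5 (w=13); MST = {0-1(w=10) 1-2(w=7) 1-4(w=2) 3-4(w=5) 4-5(w=13)}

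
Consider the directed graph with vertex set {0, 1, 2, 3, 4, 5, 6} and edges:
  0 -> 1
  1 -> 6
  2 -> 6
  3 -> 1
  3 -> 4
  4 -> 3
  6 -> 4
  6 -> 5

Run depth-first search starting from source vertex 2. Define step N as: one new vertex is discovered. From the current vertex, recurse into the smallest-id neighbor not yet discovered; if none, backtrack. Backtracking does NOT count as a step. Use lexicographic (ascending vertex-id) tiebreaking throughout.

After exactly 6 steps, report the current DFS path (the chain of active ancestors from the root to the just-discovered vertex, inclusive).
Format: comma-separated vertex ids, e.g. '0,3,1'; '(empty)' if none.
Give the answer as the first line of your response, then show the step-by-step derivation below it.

2,6,5

step 1: discover 2; path=2; order=2
step 2: discover 6; path=2>6; order=2,6
step 3: discover 4; path=2>6>4; order=2,6,4
step 4: discover 3; path=2>6>4>3; order=2,6,4,3
step 5: discover 1; path=2>6>4>3>1; order=2,6,4,3,1
step 6: discover 5; path=2>6>5; order=2,6,4,3,1,5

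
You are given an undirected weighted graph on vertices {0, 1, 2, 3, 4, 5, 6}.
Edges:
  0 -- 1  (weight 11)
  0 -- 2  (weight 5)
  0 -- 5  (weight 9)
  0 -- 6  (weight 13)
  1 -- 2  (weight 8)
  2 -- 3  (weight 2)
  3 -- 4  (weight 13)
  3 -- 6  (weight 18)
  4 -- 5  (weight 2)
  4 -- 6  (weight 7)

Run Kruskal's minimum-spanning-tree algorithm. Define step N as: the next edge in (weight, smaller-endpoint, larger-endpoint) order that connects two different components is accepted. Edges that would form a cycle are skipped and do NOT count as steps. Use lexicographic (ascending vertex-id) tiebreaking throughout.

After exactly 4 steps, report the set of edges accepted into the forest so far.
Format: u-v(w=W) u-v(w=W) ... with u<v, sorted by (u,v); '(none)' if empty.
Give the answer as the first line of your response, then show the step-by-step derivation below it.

0-2(w=5) 2-3(w=2) 4-5(w=2) 4-6(w=7)

step 1: add edge 2-3 (w=2); MST = {2-3(w=2)}
step 2: add edge 4-5 (w=2); MST = {2-3(w=2) 4-5(w=2)}
step 3: add edge 0-2 (w=5); MST = {0-2(w=5) 2-3(w=2) 4-5(w=2)}
step 4: add edge 4-6 (w=7); MST = {0-2(w=5) 2-3(w=2) 4-5(w=2) 4-6(w=7)}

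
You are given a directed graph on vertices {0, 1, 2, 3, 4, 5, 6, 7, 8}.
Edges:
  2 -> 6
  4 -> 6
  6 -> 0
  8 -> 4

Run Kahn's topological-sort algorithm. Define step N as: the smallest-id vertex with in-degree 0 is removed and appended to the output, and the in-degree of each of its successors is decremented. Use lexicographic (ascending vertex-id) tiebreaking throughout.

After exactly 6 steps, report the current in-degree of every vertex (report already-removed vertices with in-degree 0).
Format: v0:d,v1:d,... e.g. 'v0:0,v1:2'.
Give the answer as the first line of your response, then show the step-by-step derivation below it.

v0:1,v1:0,v2:0,v3:0,v4:0,v5:0,v6:1,v7:0,v8:0

step 1: output 1; order=[1]; indeg=(1,0,0,0,1,0,2,0,0)
step 2: output 2; order=[1,2]; indeg=(1,0,0,0,1,0,1,0,0)
step 3: output 3; order=[1,2,3]; indeg=(1,0,0,0,1,0,1,0,0)
step 4: output 5; order=[1,2,3,5]; indeg=(1,0,0,0,1,0,1,0,0)
step 5: output 7; order=[1,2,3,5,7]; indeg=(1,0,0,0,1,0,1,0,0)
step 6: output 8; order=[1,2,3,5,7,8]; indeg=(1,0,0,0,0,0,1,0,0)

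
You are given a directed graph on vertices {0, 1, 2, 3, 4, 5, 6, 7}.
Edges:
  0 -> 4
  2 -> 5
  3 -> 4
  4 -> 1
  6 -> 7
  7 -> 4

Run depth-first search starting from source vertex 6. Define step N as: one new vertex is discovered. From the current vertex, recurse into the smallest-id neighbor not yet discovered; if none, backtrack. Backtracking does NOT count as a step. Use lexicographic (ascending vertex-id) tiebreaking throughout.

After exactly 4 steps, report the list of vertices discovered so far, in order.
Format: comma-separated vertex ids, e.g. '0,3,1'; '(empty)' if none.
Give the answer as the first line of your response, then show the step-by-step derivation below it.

6,7,4,1

step 1: discover 6; path=6; order=6
step 2: discover 7; path=6>7; order=6,7
step 3: discover 4; path=6>7>4; order=6,7,4
step 4: discover 1; path=6>7>4>1; order=6,7,4,1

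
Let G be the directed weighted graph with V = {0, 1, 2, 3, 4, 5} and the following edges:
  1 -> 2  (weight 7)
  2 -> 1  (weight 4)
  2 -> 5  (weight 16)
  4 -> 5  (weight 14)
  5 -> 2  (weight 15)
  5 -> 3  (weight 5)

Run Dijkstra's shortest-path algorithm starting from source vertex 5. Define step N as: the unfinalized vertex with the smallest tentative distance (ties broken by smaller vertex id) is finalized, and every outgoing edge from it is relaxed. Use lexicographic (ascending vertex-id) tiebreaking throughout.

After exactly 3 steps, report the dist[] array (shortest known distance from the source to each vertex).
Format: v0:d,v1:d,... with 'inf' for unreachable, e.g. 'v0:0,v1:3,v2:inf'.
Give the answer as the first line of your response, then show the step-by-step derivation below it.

v0:inf,v1:19,v2:15,v3:5,v4:inf,v5:0

step 1: dist = v0:inf,v1:inf,v2:15,v3:5,v4:inf,v5:0
step 2: dist = v0:inf,v1:inf,v2:15,v3:5,v4:inf,v5:0
step 3: dist = v0:inf,v1:19,v2:15,v3:5,v4:inf,v5:0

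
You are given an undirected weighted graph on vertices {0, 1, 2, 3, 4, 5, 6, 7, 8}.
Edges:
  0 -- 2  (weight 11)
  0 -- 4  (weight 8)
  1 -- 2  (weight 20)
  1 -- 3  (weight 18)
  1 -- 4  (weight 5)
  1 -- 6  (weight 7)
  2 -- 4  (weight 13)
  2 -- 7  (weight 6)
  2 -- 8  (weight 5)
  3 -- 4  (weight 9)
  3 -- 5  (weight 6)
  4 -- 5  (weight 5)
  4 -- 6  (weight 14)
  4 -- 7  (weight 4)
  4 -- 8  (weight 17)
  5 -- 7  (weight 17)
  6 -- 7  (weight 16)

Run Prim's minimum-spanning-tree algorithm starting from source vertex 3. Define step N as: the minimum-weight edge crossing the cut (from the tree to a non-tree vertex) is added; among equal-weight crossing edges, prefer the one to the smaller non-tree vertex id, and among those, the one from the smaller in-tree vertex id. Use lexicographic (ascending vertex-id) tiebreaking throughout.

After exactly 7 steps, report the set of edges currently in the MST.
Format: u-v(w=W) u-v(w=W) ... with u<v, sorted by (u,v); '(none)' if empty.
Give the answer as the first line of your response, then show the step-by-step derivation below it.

1-4(w=5) 1-6(w=7) 2-7(w=6) 2-8(w=5) 3-5(w=6) 4-5(w=5) 4-7(w=4)

step 1: add edge 3-5 (w=6); MST = {3-5(w=6)}
step 2: add edge 4-5 (w=5); MST = {3-5(w=6) 4-5(w=5)}
step 3: add edge 4-7 (w=4); MST = {3-5(w=6) 4-5(w=5) 4-7(w=4)}
step 4: add edge 1-4 (w=5); MST = {1-4(w=5) 3-5(w=6) 4-5(w=5) 4-7(w=4)}
step 5: add edge 2-7 (w=6); MST = {1-4(w=5) 2-7(w=6) 3-5(w=6) 4-5(w=5) 4-7(w=4)}
step 6: add edge 2-8 (w=5); MST = {1-4(w=5) 2-7(w=6) 2-8(w=5) 3-5(w=6) 4-5(w=5) 4-7(w=4)}
step 7: add edge 1-6 (w=7); MST = {1-4(w=5) 1-6(w=7) 2-7(w=6) 2-8(w=5) 3-5(w=6) 4-5(w=5) 4-7(w=4)}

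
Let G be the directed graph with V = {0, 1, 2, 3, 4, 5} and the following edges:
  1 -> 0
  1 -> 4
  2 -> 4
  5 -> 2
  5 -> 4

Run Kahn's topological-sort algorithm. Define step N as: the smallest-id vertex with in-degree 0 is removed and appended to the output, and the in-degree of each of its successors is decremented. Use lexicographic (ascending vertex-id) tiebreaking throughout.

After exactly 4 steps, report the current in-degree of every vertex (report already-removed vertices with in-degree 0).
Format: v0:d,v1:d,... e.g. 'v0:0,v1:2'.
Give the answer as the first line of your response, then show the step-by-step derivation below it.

v0:0,v1:0,v2:0,v3:0,v4:1,v5:0

step 1: output 1; order=[1]; indeg=(0,0,1,0,2,0)
step 2: output 0; order=[1,0]; indeg=(0,0,1,0,2,0)
step 3: output 3; order=[1,0,3]; indeg=(0,0,1,0,2,0)
step 4: output 5; order=[1,0,3,5]; indeg=(0,0,0,0,1,0)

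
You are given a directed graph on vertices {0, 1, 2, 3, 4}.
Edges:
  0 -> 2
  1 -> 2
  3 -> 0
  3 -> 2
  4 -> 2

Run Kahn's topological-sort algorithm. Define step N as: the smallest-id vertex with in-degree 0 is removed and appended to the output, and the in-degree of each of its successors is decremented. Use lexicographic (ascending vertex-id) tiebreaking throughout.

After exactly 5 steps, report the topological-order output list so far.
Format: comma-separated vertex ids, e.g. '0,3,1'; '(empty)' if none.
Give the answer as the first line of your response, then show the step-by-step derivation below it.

1,3,0,4,2

step 1: output 1; order=[1]; indeg=(1,0,3,0,0)
step 2: output 3; order=[1,3]; indeg=(0,0,2,0,0)
step 3: output 0; order=[1,3,0]; indeg=(0,0,1,0,0)
step 4: output 4; order=[1,3,0,4]; indeg=(0,0,0,0,0)
step 5: output 2; order=[1,3,0,4,2]; indeg=(0,0,0,0,0)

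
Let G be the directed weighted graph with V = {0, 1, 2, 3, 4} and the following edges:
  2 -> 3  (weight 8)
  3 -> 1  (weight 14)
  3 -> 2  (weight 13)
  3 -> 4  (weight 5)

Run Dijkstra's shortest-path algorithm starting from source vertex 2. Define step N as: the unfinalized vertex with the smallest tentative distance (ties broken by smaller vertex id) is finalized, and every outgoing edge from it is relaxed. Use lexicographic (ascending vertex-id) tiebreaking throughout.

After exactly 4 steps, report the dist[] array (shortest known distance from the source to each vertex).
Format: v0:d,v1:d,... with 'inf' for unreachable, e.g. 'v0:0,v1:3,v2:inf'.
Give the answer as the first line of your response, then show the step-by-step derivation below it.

v0:inf,v1:22,v2:0,v3:8,v4:13

step 1: dist = v0:inf,v1:inf,v2:0,v3:8,v4:inf
step 2: dist = v0:inf,v1:22,v2:0,v3:8,v4:13
step 3: dist = v0:inf,v1:22,v2:0,v3:8,v4:13
step 4: dist = v0:inf,v1:22,v2:0,v3:8,v4:13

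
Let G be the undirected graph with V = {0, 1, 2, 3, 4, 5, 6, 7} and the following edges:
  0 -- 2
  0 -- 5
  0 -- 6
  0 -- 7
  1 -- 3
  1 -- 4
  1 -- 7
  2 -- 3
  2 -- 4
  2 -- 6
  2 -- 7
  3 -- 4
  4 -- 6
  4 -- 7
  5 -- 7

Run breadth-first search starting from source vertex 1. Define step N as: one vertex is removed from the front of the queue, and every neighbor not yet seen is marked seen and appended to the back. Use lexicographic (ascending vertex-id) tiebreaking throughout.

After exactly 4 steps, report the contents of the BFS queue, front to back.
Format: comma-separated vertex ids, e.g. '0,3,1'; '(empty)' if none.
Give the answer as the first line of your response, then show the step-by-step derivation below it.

2,6,0,5

step 1: dequeue 1; queue=[3,4,7]; order=1
step 2: dequeue 3; queue=[4,7,2]; order=1,3
step 3: dequeue 4; queue=[7,2,6]; order=1,3,4
step 4: dequeue 7; queue=[2,6,0,5]; order=1,3,4,7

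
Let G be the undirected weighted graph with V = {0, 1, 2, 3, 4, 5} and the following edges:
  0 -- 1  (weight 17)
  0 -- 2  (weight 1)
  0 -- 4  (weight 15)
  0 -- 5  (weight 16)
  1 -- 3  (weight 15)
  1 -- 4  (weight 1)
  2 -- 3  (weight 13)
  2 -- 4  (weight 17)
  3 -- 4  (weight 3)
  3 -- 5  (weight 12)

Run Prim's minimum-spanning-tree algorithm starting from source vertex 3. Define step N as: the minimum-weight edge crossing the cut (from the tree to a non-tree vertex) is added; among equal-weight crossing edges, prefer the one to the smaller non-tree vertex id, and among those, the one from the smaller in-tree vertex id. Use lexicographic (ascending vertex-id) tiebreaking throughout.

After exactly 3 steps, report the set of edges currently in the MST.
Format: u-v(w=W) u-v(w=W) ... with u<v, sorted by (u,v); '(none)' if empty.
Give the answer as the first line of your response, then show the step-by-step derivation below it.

1-4(w=1) 3-4(w=3) 3-5(w=12)

step 1: add edge 3-4 (w=3); MST = {3-4(w=3)}
step 2: add edge 1-4 (w=1); MST = {1-4(w=1) 3-4(w=3)}
step 3: add edge 3-5 (w=12); MST = {1-4(w=1) 3-4(w=3) 3-5(w=12)}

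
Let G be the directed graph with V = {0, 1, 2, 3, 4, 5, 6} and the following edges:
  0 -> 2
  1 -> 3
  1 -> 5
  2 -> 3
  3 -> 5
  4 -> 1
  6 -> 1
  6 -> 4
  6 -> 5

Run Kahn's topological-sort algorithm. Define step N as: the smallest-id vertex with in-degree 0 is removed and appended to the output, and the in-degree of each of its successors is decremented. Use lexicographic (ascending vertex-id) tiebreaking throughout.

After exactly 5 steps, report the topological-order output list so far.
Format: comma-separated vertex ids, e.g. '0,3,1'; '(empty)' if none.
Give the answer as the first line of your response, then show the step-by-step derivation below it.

0,2,6,4,1

step 1: output 0; order=[0]; indeg=(0,2,0,2,1,3,0)
step 2: output 2; order=[0,2]; indeg=(0,2,0,1,1,3,0)
step 3: output 6; order=[0,2,6]; indeg=(0,1,0,1,0,2,0)
step 4: output 4; order=[0,2,6,4]; indeg=(0,0,0,1,0,2,0)
step 5: output 1; order=[0,2,6,4,1]; indeg=(0,0,0,0,0,1,0)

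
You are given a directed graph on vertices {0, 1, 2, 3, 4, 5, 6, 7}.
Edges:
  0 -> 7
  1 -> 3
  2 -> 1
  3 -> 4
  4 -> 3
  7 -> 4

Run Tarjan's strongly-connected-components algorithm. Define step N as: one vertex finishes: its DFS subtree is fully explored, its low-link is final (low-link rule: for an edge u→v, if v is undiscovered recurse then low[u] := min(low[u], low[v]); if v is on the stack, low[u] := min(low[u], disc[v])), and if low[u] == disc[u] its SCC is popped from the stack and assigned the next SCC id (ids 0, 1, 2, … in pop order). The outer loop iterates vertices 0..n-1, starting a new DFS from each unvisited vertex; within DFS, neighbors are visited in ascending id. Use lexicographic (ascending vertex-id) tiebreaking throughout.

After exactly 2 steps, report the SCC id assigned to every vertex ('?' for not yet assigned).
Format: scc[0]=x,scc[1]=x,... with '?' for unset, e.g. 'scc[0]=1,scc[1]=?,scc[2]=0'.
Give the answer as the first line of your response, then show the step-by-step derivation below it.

scc[0]=?,scc[1]=?,scc[2]=?,scc[3]=0,scc[4]=0,scc[5]=?,scc[6]=?,scc[7]=?

step 1: low=(low[0]=0,low[1]=?,low[2]=?,low[3]=2,low[4]=2,low[5]=?,low[6]=?,low[7]=1); scc=(scc[0]=?,scc[1]=?,scc[2]=?,scc[3]=?,scc[4]=?,scc[5]=?,scc[6]=?,scc[7]=?)
step 2: low=(low[0]=0,low[1]=?,low[2]=?,low[3]=2,low[4]=2,low[5]=?,low[6]=?,low[7]=1); scc=(scc[0]=?,scc[1]=?,scc[2]=?,scc[3]=0,scc[4]=0,scc[5]=?,scc[6]=?,scc[7]=?)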